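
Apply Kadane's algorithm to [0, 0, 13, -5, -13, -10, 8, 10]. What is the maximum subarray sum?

Using Kadane's algorithm on [0, 0, 13, -5, -13, -10, 8, 10]:

Scanning through the array:
Position 1 (value 0): max_ending_here = 0, max_so_far = 0
Position 2 (value 13): max_ending_here = 13, max_so_far = 13
Position 3 (value -5): max_ending_here = 8, max_so_far = 13
Position 4 (value -13): max_ending_here = -5, max_so_far = 13
Position 5 (value -10): max_ending_here = -10, max_so_far = 13
Position 6 (value 8): max_ending_here = 8, max_so_far = 13
Position 7 (value 10): max_ending_here = 18, max_so_far = 18

Maximum subarray: [8, 10]
Maximum sum: 18

The maximum subarray is [8, 10] with sum 18. This subarray runs from index 6 to index 7.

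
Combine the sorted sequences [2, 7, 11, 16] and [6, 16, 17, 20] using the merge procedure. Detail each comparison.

Merging process:

Compare 2 vs 6: take 2 from left. Merged: [2]
Compare 7 vs 6: take 6 from right. Merged: [2, 6]
Compare 7 vs 16: take 7 from left. Merged: [2, 6, 7]
Compare 11 vs 16: take 11 from left. Merged: [2, 6, 7, 11]
Compare 16 vs 16: take 16 from left. Merged: [2, 6, 7, 11, 16]
Append remaining from right: [16, 17, 20]. Merged: [2, 6, 7, 11, 16, 16, 17, 20]

Final merged array: [2, 6, 7, 11, 16, 16, 17, 20]
Total comparisons: 5

The merged array is [2, 6, 7, 11, 16, 16, 17, 20], requiring 5 comparisons. The merge step runs in O(n) time where n is the total number of elements.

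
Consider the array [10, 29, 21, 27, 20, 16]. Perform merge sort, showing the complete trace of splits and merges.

Merge sort trace:

Split: [10, 29, 21, 27, 20, 16] -> [10, 29, 21] and [27, 20, 16]
  Split: [10, 29, 21] -> [10] and [29, 21]
    Split: [29, 21] -> [29] and [21]
    Merge: [29] + [21] -> [21, 29]
  Merge: [10] + [21, 29] -> [10, 21, 29]
  Split: [27, 20, 16] -> [27] and [20, 16]
    Split: [20, 16] -> [20] and [16]
    Merge: [20] + [16] -> [16, 20]
  Merge: [27] + [16, 20] -> [16, 20, 27]
Merge: [10, 21, 29] + [16, 20, 27] -> [10, 16, 20, 21, 27, 29]

Final sorted array: [10, 16, 20, 21, 27, 29]

The merge sort proceeds by recursively splitting the array and merging sorted halves.
After all merges, the sorted array is [10, 16, 20, 21, 27, 29].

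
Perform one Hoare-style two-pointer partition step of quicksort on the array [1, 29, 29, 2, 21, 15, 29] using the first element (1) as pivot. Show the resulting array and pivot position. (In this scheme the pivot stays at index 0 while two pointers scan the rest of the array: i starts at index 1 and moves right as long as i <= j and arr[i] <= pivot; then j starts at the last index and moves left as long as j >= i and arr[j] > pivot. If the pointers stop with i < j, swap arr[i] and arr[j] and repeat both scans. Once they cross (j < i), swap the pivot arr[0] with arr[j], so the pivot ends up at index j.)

Hoare-style two-pointer partition with pivot = 1:

Initial array: [1, 29, 29, 2, 21, 15, 29]

Pointers start at i = 1, j = 6.
i ends at 1, j ends at 0: the pointers have crossed (j < i), so scanning stops.

j = 0, so swapping arr[0] with arr[j] leaves the pivot at position 0: [1, 29, 29, 2, 21, 15, 29]
Pivot position: 0

After partitioning with pivot 1, the array becomes [1, 29, 29, 2, 21, 15, 29]. The pivot is placed at index 0. All elements to the left of the pivot are <= 1, and all elements to the right are > 1.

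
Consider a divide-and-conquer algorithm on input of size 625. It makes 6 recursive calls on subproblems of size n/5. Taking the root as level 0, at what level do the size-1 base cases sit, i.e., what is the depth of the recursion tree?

For divide and conquer with division factor 5:

Problem sizes at each level:
Level 0: 625
Level 1: 125
Level 2: 25
Level 3: 5
Level 4: 1

The root is level 0 and the size-1 base case is level 4 (the tree spans levels 0 through 4, i.e. 5 levels counting the root), so the depth is the number of divisions: log_5(625) = 4

The recursion tree depth is log_5(625) = 4. At each level, the problem size is divided by 5, so it takes 4 divisions to reduce to a base case of size 1. The algorithm makes 6 recursive calls at each level.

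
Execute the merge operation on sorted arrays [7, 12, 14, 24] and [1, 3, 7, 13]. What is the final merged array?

Merging process:

Compare 7 vs 1: take 1 from right. Merged: [1]
Compare 7 vs 3: take 3 from right. Merged: [1, 3]
Compare 7 vs 7: take 7 from left. Merged: [1, 3, 7]
Compare 12 vs 7: take 7 from right. Merged: [1, 3, 7, 7]
Compare 12 vs 13: take 12 from left. Merged: [1, 3, 7, 7, 12]
Compare 14 vs 13: take 13 from right. Merged: [1, 3, 7, 7, 12, 13]
Append remaining from left: [14, 24]. Merged: [1, 3, 7, 7, 12, 13, 14, 24]

Final merged array: [1, 3, 7, 7, 12, 13, 14, 24]
Total comparisons: 6

The merged array is [1, 3, 7, 7, 12, 13, 14, 24], requiring 6 comparisons. The merge step runs in O(n) time where n is the total number of elements.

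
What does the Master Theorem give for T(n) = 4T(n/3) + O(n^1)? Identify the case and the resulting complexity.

Master Theorem for T(n) = 4T(n/3) + O(n^1):

a = 4, b = 3, c = 1
log_b(a) = log_3(4) = 1.2619

Case 1: c = 1 < log_3(4) = 1.2619
T(n) = O(n^(log_3 4))

For T(n) = 4T(n/3) + O(n^1): log_3(4) = 1.2619. This is Case 1 of the Master Theorem (c < log_b(a), work dominated by leaves), giving O(n^(log_3 4)).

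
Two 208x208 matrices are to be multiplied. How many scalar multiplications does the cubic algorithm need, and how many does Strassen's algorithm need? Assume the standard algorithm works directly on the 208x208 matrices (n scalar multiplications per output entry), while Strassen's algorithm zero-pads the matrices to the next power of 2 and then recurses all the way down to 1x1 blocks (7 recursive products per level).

Matrix multiplication for 208x208 matrices:

Strassen's algorithm requires power-of-2 dimensions. Pad 208x208 to 256x256 (next power of 2).

Standard algorithm: 208^3 = 8998912 multiplications
Strassen's algorithm: 7^(log2(256)) = 7^8 = 5764801 multiplications
Savings: 8998912 - 5764801 = 3234111 multiplications

Standard: 8998912 multiplications (208^3). Strassen: 5764801 multiplications (7^8, after padding to 256x256). Strassen reduces 8 recursive multiplications to 7 at each level.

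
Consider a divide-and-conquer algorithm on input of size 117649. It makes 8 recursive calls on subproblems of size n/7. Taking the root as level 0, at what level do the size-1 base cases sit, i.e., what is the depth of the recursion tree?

For divide and conquer with division factor 7:

Problem sizes at each level:
Level 0: 117649
Level 1: 16807
Level 2: 2401
Level 3: 343
Level 4: 49
Level 5: 7
Level 6: 1

The root is level 0 and the size-1 base case is level 6 (the tree spans levels 0 through 6, i.e. 7 levels counting the root), so the depth is the number of divisions: log_7(117649) = 6

The recursion tree depth is log_7(117649) = 6. At each level, the problem size is divided by 7, so it takes 6 divisions to reduce to a base case of size 1. The algorithm makes 8 recursive calls at each level.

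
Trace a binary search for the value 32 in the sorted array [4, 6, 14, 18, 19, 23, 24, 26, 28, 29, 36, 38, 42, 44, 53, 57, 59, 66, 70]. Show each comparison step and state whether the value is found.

Binary search for 32 in [4, 6, 14, 18, 19, 23, 24, 26, 28, 29, 36, 38, 42, 44, 53, 57, 59, 66, 70]:

lo=0, hi=18, mid=9, arr[mid]=29 -> 29 < 32, search right half
lo=10, hi=18, mid=14, arr[mid]=53 -> 53 > 32, search left half
lo=10, hi=13, mid=11, arr[mid]=38 -> 38 > 32, search left half
lo=10, hi=10, mid=10, arr[mid]=36 -> 36 > 32, search left half
lo=10 > hi=9, target 32 not found

Binary search determines that 32 is not in the array after 4 comparisons. The search space was exhausted without finding the target.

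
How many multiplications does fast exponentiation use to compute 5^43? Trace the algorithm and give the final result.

Computing 5^43 by squaring (build up from 5^1; each line after the first costs one multiplication):

5^1 = 5
5^2 = (5^1)^2 = 5^2 = 25
5^4 = (5^2)^2 = 25^2 = 625
5^5 = 5 * 5^4 = 5 * 625 = 3125
5^10 = (5^5)^2 = 3125^2 = 9765625
5^20 = (5^10)^2 = 9765625^2 = 95367431640625
5^21 = 5 * 5^20 = 5 * 95367431640625 = 476837158203125
5^42 = (5^21)^2 = 476837158203125^2 = 227373675443232059478759765625
5^43 = 5 * 5^42 = 5 * 227373675443232059478759765625 = 1136868377216160297393798828125

Result: 1136868377216160297393798828125
Multiplications needed: 8 (8 lines after 5^1)

5^43 = 1136868377216160297393798828125. Using exponentiation by squaring, this requires 8 multiplications. The key idea: if the exponent is even, square the half-power; if odd, multiply by the base once.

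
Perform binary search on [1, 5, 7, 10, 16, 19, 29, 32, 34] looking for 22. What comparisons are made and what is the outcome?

Binary search for 22 in [1, 5, 7, 10, 16, 19, 29, 32, 34]:

lo=0, hi=8, mid=4, arr[mid]=16 -> 16 < 22, search right half
lo=5, hi=8, mid=6, arr[mid]=29 -> 29 > 22, search left half
lo=5, hi=5, mid=5, arr[mid]=19 -> 19 < 22, search right half
lo=6 > hi=5, target 22 not found

Binary search determines that 22 is not in the array after 3 comparisons. The search space was exhausted without finding the target.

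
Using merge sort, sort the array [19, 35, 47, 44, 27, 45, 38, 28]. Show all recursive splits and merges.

Merge sort trace:

Split: [19, 35, 47, 44, 27, 45, 38, 28] -> [19, 35, 47, 44] and [27, 45, 38, 28]
  Split: [19, 35, 47, 44] -> [19, 35] and [47, 44]
    Split: [19, 35] -> [19] and [35]
    Merge: [19] + [35] -> [19, 35]
    Split: [47, 44] -> [47] and [44]
    Merge: [47] + [44] -> [44, 47]
  Merge: [19, 35] + [44, 47] -> [19, 35, 44, 47]
  Split: [27, 45, 38, 28] -> [27, 45] and [38, 28]
    Split: [27, 45] -> [27] and [45]
    Merge: [27] + [45] -> [27, 45]
    Split: [38, 28] -> [38] and [28]
    Merge: [38] + [28] -> [28, 38]
  Merge: [27, 45] + [28, 38] -> [27, 28, 38, 45]
Merge: [19, 35, 44, 47] + [27, 28, 38, 45] -> [19, 27, 28, 35, 38, 44, 45, 47]

Final sorted array: [19, 27, 28, 35, 38, 44, 45, 47]

The merge sort proceeds by recursively splitting the array and merging sorted halves.
After all merges, the sorted array is [19, 27, 28, 35, 38, 44, 45, 47].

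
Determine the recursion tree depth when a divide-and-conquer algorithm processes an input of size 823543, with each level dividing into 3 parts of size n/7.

For divide and conquer with division factor 7:

Problem sizes at each level:
Level 0: 823543
Level 1: 117649
Level 2: 16807
Level 3: 2401
Level 4: 343
Level 5: 49
Level 6: 7
Level 7: 1

The root is level 0 and the size-1 base case is level 7 (the tree spans levels 0 through 7, i.e. 8 levels counting the root), so the depth is the number of divisions: log_7(823543) = 7

The recursion tree depth is log_7(823543) = 7. At each level, the problem size is divided by 7, so it takes 7 divisions to reduce to a base case of size 1. The algorithm makes 3 recursive calls at each level.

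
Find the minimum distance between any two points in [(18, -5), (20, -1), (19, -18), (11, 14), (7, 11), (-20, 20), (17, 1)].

Computing all pairwise distances among 7 points:

d((18, -5), (20, -1)) = 4.4721
d((18, -5), (19, -18)) = 13.0384
d((18, -5), (11, 14)) = 20.2485
d((18, -5), (7, 11)) = 19.4165
d((18, -5), (-20, 20)) = 45.4863
d((18, -5), (17, 1)) = 6.0828
d((20, -1), (19, -18)) = 17.0294
d((20, -1), (11, 14)) = 17.4929
d((20, -1), (7, 11)) = 17.6918
d((20, -1), (-20, 20)) = 45.1774
d((20, -1), (17, 1)) = 3.6056 <-- minimum
d((19, -18), (11, 14)) = 32.9848
d((19, -18), (7, 11)) = 31.3847
d((19, -18), (-20, 20)) = 54.4518
d((19, -18), (17, 1)) = 19.105
d((11, 14), (7, 11)) = 5.0
d((11, 14), (-20, 20)) = 31.5753
d((11, 14), (17, 1)) = 14.3178
d((7, 11), (-20, 20)) = 28.4605
d((7, 11), (17, 1)) = 14.1421
d((-20, 20), (17, 1)) = 41.5933

Closest pair: (20, -1) and (17, 1) with distance 3.6056

The closest pair is (20, -1) and (17, 1) with Euclidean distance 3.6056. For 7 points, brute-force pairwise comparison is shown above. For large n, the divide-and-conquer algorithm (sort by x, recurse on halves, check the dividing strip) achieves O(n log n).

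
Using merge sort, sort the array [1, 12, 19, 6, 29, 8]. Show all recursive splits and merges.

Merge sort trace:

Split: [1, 12, 19, 6, 29, 8] -> [1, 12, 19] and [6, 29, 8]
  Split: [1, 12, 19] -> [1] and [12, 19]
    Split: [12, 19] -> [12] and [19]
    Merge: [12] + [19] -> [12, 19]
  Merge: [1] + [12, 19] -> [1, 12, 19]
  Split: [6, 29, 8] -> [6] and [29, 8]
    Split: [29, 8] -> [29] and [8]
    Merge: [29] + [8] -> [8, 29]
  Merge: [6] + [8, 29] -> [6, 8, 29]
Merge: [1, 12, 19] + [6, 8, 29] -> [1, 6, 8, 12, 19, 29]

Final sorted array: [1, 6, 8, 12, 19, 29]

The merge sort proceeds by recursively splitting the array and merging sorted halves.
After all merges, the sorted array is [1, 6, 8, 12, 19, 29].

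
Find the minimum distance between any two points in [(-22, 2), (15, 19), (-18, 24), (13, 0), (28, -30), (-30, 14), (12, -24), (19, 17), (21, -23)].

Computing all pairwise distances among 9 points:

d((-22, 2), (15, 19)) = 40.7185
d((-22, 2), (-18, 24)) = 22.3607
d((-22, 2), (13, 0)) = 35.0571
d((-22, 2), (28, -30)) = 59.3633
d((-22, 2), (-30, 14)) = 14.4222
d((-22, 2), (12, -24)) = 42.8019
d((-22, 2), (19, 17)) = 43.6578
d((-22, 2), (21, -23)) = 49.7393
d((15, 19), (-18, 24)) = 33.3766
d((15, 19), (13, 0)) = 19.105
d((15, 19), (28, -30)) = 50.6952
d((15, 19), (-30, 14)) = 45.2769
d((15, 19), (12, -24)) = 43.1045
d((15, 19), (19, 17)) = 4.4721 <-- minimum
d((15, 19), (21, -23)) = 42.4264
d((-18, 24), (13, 0)) = 39.2046
d((-18, 24), (28, -30)) = 70.9366
d((-18, 24), (-30, 14)) = 15.6205
d((-18, 24), (12, -24)) = 56.6039
d((-18, 24), (19, 17)) = 37.6563
d((-18, 24), (21, -23)) = 61.0737
d((13, 0), (28, -30)) = 33.541
d((13, 0), (-30, 14)) = 45.2217
d((13, 0), (12, -24)) = 24.0208
d((13, 0), (19, 17)) = 18.0278
d((13, 0), (21, -23)) = 24.3516
d((28, -30), (-30, 14)) = 72.8011
d((28, -30), (12, -24)) = 17.088
d((28, -30), (19, 17)) = 47.8539
d((28, -30), (21, -23)) = 9.8995
d((-30, 14), (12, -24)) = 56.6392
d((-30, 14), (19, 17)) = 49.0918
d((-30, 14), (21, -23)) = 63.0079
d((12, -24), (19, 17)) = 41.5933
d((12, -24), (21, -23)) = 9.0554
d((19, 17), (21, -23)) = 40.05

Closest pair: (15, 19) and (19, 17) with distance 4.4721

The closest pair is (15, 19) and (19, 17) with Euclidean distance 4.4721. For 9 points, brute-force pairwise comparison is shown above. For large n, the divide-and-conquer algorithm (sort by x, recurse on halves, check the dividing strip) achieves O(n log n).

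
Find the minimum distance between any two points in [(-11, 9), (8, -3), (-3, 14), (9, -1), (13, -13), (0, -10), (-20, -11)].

Computing all pairwise distances among 7 points:

d((-11, 9), (8, -3)) = 22.4722
d((-11, 9), (-3, 14)) = 9.434
d((-11, 9), (9, -1)) = 22.3607
d((-11, 9), (13, -13)) = 32.5576
d((-11, 9), (0, -10)) = 21.9545
d((-11, 9), (-20, -11)) = 21.9317
d((8, -3), (-3, 14)) = 20.2485
d((8, -3), (9, -1)) = 2.2361 <-- minimum
d((8, -3), (13, -13)) = 11.1803
d((8, -3), (0, -10)) = 10.6301
d((8, -3), (-20, -11)) = 29.1204
d((-3, 14), (9, -1)) = 19.2094
d((-3, 14), (13, -13)) = 31.3847
d((-3, 14), (0, -10)) = 24.1868
d((-3, 14), (-20, -11)) = 30.2324
d((9, -1), (13, -13)) = 12.6491
d((9, -1), (0, -10)) = 12.7279
d((9, -1), (-20, -11)) = 30.6757
d((13, -13), (0, -10)) = 13.3417
d((13, -13), (-20, -11)) = 33.0606
d((0, -10), (-20, -11)) = 20.025

Closest pair: (8, -3) and (9, -1) with distance 2.2361

The closest pair is (8, -3) and (9, -1) with Euclidean distance 2.2361. For 7 points, brute-force pairwise comparison is shown above. For large n, the divide-and-conquer algorithm (sort by x, recurse on halves, check the dividing strip) achieves O(n log n).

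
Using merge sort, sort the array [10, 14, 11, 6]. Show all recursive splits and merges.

Merge sort trace:

Split: [10, 14, 11, 6] -> [10, 14] and [11, 6]
  Split: [10, 14] -> [10] and [14]
  Merge: [10] + [14] -> [10, 14]
  Split: [11, 6] -> [11] and [6]
  Merge: [11] + [6] -> [6, 11]
Merge: [10, 14] + [6, 11] -> [6, 10, 11, 14]

Final sorted array: [6, 10, 11, 14]

The merge sort proceeds by recursively splitting the array and merging sorted halves.
After all merges, the sorted array is [6, 10, 11, 14].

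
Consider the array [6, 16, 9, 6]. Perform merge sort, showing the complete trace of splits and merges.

Merge sort trace:

Split: [6, 16, 9, 6] -> [6, 16] and [9, 6]
  Split: [6, 16] -> [6] and [16]
  Merge: [6] + [16] -> [6, 16]
  Split: [9, 6] -> [9] and [6]
  Merge: [9] + [6] -> [6, 9]
Merge: [6, 16] + [6, 9] -> [6, 6, 9, 16]

Final sorted array: [6, 6, 9, 16]

The merge sort proceeds by recursively splitting the array and merging sorted halves.
After all merges, the sorted array is [6, 6, 9, 16].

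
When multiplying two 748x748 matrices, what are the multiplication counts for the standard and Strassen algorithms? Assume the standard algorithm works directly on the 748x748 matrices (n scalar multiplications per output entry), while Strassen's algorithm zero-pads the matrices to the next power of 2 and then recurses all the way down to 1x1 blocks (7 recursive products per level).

Matrix multiplication for 748x748 matrices:

Strassen's algorithm requires power-of-2 dimensions. Pad 748x748 to 1024x1024 (next power of 2).

Standard algorithm: 748^3 = 418508992 multiplications
Strassen's algorithm: 7^(log2(1024)) = 7^10 = 282475249 multiplications
Savings: 418508992 - 282475249 = 136033743 multiplications

Standard: 418508992 multiplications (748^3). Strassen: 282475249 multiplications (7^10, after padding to 1024x1024). Strassen reduces 8 recursive multiplications to 7 at each level.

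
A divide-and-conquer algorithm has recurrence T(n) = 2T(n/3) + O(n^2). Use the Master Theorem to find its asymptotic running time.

Master Theorem for T(n) = 2T(n/3) + O(n^2):

a = 2, b = 3, c = 2
log_b(a) = log_3(2) = 0.6309

Case 3: c = 2 > log_3(2) = 0.6309
T(n) = O(n^2) = O(n^2)

For T(n) = 2T(n/3) + O(n^2): log_3(2) = 0.6309. This is Case 3 of the Master Theorem (c > log_b(a), work dominated by root), giving O(n^2).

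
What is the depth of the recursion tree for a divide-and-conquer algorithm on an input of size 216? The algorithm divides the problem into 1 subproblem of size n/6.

For divide and conquer with division factor 6:

Problem sizes at each level:
Level 0: 216
Level 1: 36
Level 2: 6
Level 3: 1

The root is level 0 and the size-1 base case is level 3 (the tree spans levels 0 through 3, i.e. 4 levels counting the root), so the depth is the number of divisions: log_6(216) = 3

The recursion tree depth is log_6(216) = 3. At each level, the problem size is divided by 6, so it takes 3 divisions to reduce to a base case of size 1. The algorithm makes 1 recursive call at each level.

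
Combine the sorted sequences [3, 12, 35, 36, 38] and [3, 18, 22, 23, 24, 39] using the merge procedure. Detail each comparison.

Merging process:

Compare 3 vs 3: take 3 from left. Merged: [3]
Compare 12 vs 3: take 3 from right. Merged: [3, 3]
Compare 12 vs 18: take 12 from left. Merged: [3, 3, 12]
Compare 35 vs 18: take 18 from right. Merged: [3, 3, 12, 18]
Compare 35 vs 22: take 22 from right. Merged: [3, 3, 12, 18, 22]
Compare 35 vs 23: take 23 from right. Merged: [3, 3, 12, 18, 22, 23]
Compare 35 vs 24: take 24 from right. Merged: [3, 3, 12, 18, 22, 23, 24]
Compare 35 vs 39: take 35 from left. Merged: [3, 3, 12, 18, 22, 23, 24, 35]
Compare 36 vs 39: take 36 from left. Merged: [3, 3, 12, 18, 22, 23, 24, 35, 36]
Compare 38 vs 39: take 38 from left. Merged: [3, 3, 12, 18, 22, 23, 24, 35, 36, 38]
Append remaining from right: [39]. Merged: [3, 3, 12, 18, 22, 23, 24, 35, 36, 38, 39]

Final merged array: [3, 3, 12, 18, 22, 23, 24, 35, 36, 38, 39]
Total comparisons: 10

The merged array is [3, 3, 12, 18, 22, 23, 24, 35, 36, 38, 39], requiring 10 comparisons. The merge step runs in O(n) time where n is the total number of elements.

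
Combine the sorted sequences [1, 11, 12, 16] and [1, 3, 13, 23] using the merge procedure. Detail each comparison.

Merging process:

Compare 1 vs 1: take 1 from left. Merged: [1]
Compare 11 vs 1: take 1 from right. Merged: [1, 1]
Compare 11 vs 3: take 3 from right. Merged: [1, 1, 3]
Compare 11 vs 13: take 11 from left. Merged: [1, 1, 3, 11]
Compare 12 vs 13: take 12 from left. Merged: [1, 1, 3, 11, 12]
Compare 16 vs 13: take 13 from right. Merged: [1, 1, 3, 11, 12, 13]
Compare 16 vs 23: take 16 from left. Merged: [1, 1, 3, 11, 12, 13, 16]
Append remaining from right: [23]. Merged: [1, 1, 3, 11, 12, 13, 16, 23]

Final merged array: [1, 1, 3, 11, 12, 13, 16, 23]
Total comparisons: 7

The merged array is [1, 1, 3, 11, 12, 13, 16, 23], requiring 7 comparisons. The merge step runs in O(n) time where n is the total number of elements.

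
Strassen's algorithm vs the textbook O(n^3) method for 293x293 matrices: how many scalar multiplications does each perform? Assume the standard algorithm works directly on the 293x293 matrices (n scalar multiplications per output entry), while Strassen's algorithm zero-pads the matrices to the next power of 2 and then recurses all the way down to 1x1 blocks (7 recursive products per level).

Matrix multiplication for 293x293 matrices:

Strassen's algorithm requires power-of-2 dimensions. Pad 293x293 to 512x512 (next power of 2).

Standard algorithm: 293^3 = 25153757 multiplications
Strassen's algorithm: 7^(log2(512)) = 7^9 = 40353607 multiplications
Difference: 25153757 - 40353607 = -15199850 (Strassen uses MORE here due to padding overhead — for small or just-over-power-of-2 n, padding can outweigh the per-level savings)

Standard: 25153757 multiplications (293^3). Strassen: 40353607 multiplications (7^9, after padding to 512x512). Strassen reduces 8 recursive multiplications to 7 at each level.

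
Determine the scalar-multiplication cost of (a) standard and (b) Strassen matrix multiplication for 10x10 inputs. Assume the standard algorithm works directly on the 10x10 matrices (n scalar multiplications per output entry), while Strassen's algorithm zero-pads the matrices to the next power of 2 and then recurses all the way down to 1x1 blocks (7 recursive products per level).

Matrix multiplication for 10x10 matrices:

Strassen's algorithm requires power-of-2 dimensions. Pad 10x10 to 16x16 (next power of 2).

Standard algorithm: 10^3 = 1000 multiplications
Strassen's algorithm: 7^(log2(16)) = 7^4 = 2401 multiplications
Difference: 1000 - 2401 = -1401 (Strassen uses MORE here due to padding overhead — for small or just-over-power-of-2 n, padding can outweigh the per-level savings)

Standard: 1000 multiplications (10^3). Strassen: 2401 multiplications (7^4, after padding to 16x16). Strassen reduces 8 recursive multiplications to 7 at each level.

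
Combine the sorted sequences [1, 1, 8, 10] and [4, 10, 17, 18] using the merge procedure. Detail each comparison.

Merging process:

Compare 1 vs 4: take 1 from left. Merged: [1]
Compare 1 vs 4: take 1 from left. Merged: [1, 1]
Compare 8 vs 4: take 4 from right. Merged: [1, 1, 4]
Compare 8 vs 10: take 8 from left. Merged: [1, 1, 4, 8]
Compare 10 vs 10: take 10 from left. Merged: [1, 1, 4, 8, 10]
Append remaining from right: [10, 17, 18]. Merged: [1, 1, 4, 8, 10, 10, 17, 18]

Final merged array: [1, 1, 4, 8, 10, 10, 17, 18]
Total comparisons: 5

The merged array is [1, 1, 4, 8, 10, 10, 17, 18], requiring 5 comparisons. The merge step runs in O(n) time where n is the total number of elements.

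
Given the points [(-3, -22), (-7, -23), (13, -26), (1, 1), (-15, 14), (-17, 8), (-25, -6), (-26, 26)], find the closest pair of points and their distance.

Computing all pairwise distances among 8 points:

d((-3, -22), (-7, -23)) = 4.1231 <-- minimum
d((-3, -22), (13, -26)) = 16.4924
d((-3, -22), (1, 1)) = 23.3452
d((-3, -22), (-15, 14)) = 37.9473
d((-3, -22), (-17, 8)) = 33.1059
d((-3, -22), (-25, -6)) = 27.2029
d((-3, -22), (-26, 26)) = 53.2259
d((-7, -23), (13, -26)) = 20.2237
d((-7, -23), (1, 1)) = 25.2982
d((-7, -23), (-15, 14)) = 37.855
d((-7, -23), (-17, 8)) = 32.573
d((-7, -23), (-25, -6)) = 24.7588
d((-7, -23), (-26, 26)) = 52.5547
d((13, -26), (1, 1)) = 29.5466
d((13, -26), (-15, 14)) = 48.8262
d((13, -26), (-17, 8)) = 45.3431
d((13, -26), (-25, -6)) = 42.9418
d((13, -26), (-26, 26)) = 65.0
d((1, 1), (-15, 14)) = 20.6155
d((1, 1), (-17, 8)) = 19.3132
d((1, 1), (-25, -6)) = 26.9258
d((1, 1), (-26, 26)) = 36.7967
d((-15, 14), (-17, 8)) = 6.3246
d((-15, 14), (-25, -6)) = 22.3607
d((-15, 14), (-26, 26)) = 16.2788
d((-17, 8), (-25, -6)) = 16.1245
d((-17, 8), (-26, 26)) = 20.1246
d((-25, -6), (-26, 26)) = 32.0156

Closest pair: (-3, -22) and (-7, -23) with distance 4.1231

The closest pair is (-3, -22) and (-7, -23) with Euclidean distance 4.1231. For 8 points, brute-force pairwise comparison is shown above. For large n, the divide-and-conquer algorithm (sort by x, recurse on halves, check the dividing strip) achieves O(n log n).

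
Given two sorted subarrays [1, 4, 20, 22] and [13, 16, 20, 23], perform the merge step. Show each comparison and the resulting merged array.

Merging process:

Compare 1 vs 13: take 1 from left. Merged: [1]
Compare 4 vs 13: take 4 from left. Merged: [1, 4]
Compare 20 vs 13: take 13 from right. Merged: [1, 4, 13]
Compare 20 vs 16: take 16 from right. Merged: [1, 4, 13, 16]
Compare 20 vs 20: take 20 from left. Merged: [1, 4, 13, 16, 20]
Compare 22 vs 20: take 20 from right. Merged: [1, 4, 13, 16, 20, 20]
Compare 22 vs 23: take 22 from left. Merged: [1, 4, 13, 16, 20, 20, 22]
Append remaining from right: [23]. Merged: [1, 4, 13, 16, 20, 20, 22, 23]

Final merged array: [1, 4, 13, 16, 20, 20, 22, 23]
Total comparisons: 7

The merged array is [1, 4, 13, 16, 20, 20, 22, 23], requiring 7 comparisons. The merge step runs in O(n) time where n is the total number of elements.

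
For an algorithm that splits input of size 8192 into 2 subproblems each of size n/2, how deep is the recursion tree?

For divide and conquer with division factor 2:

Problem sizes at each level:
Level 0: 8192
Level 1: 4096
Level 2: 2048
Level 3: 1024
Level 4: 512
Level 5: 256
Level 6: 128
Level 7: 64
Level 8: 32
Level 9: 16
Level 10: 8
Level 11: 4
Level 12: 2
Level 13: 1

The root is level 0 and the size-1 base case is level 13 (the tree spans levels 0 through 13, i.e. 14 levels counting the root), so the depth is the number of divisions: log_2(8192) = 13

The recursion tree depth is log_2(8192) = 13. At each level, the problem size is divided by 2, so it takes 13 divisions to reduce to a base case of size 1. The algorithm makes 2 recursive calls at each level.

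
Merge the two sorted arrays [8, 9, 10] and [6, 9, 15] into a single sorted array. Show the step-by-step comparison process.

Merging process:

Compare 8 vs 6: take 6 from right. Merged: [6]
Compare 8 vs 9: take 8 from left. Merged: [6, 8]
Compare 9 vs 9: take 9 from left. Merged: [6, 8, 9]
Compare 10 vs 9: take 9 from right. Merged: [6, 8, 9, 9]
Compare 10 vs 15: take 10 from left. Merged: [6, 8, 9, 9, 10]
Append remaining from right: [15]. Merged: [6, 8, 9, 9, 10, 15]

Final merged array: [6, 8, 9, 9, 10, 15]
Total comparisons: 5

The merged array is [6, 8, 9, 9, 10, 15], requiring 5 comparisons. The merge step runs in O(n) time where n is the total number of elements.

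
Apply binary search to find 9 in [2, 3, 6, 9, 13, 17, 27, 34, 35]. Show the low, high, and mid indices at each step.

Binary search for 9 in [2, 3, 6, 9, 13, 17, 27, 34, 35]:

lo=0, hi=8, mid=4, arr[mid]=13 -> 13 > 9, search left half
lo=0, hi=3, mid=1, arr[mid]=3 -> 3 < 9, search right half
lo=2, hi=3, mid=2, arr[mid]=6 -> 6 < 9, search right half
lo=3, hi=3, mid=3, arr[mid]=9 -> Found target at index 3!

Binary search finds 9 at index 3 after 4 comparisons. The search repeatedly halves the search space by comparing with the middle element.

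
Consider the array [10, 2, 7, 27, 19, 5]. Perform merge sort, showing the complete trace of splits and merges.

Merge sort trace:

Split: [10, 2, 7, 27, 19, 5] -> [10, 2, 7] and [27, 19, 5]
  Split: [10, 2, 7] -> [10] and [2, 7]
    Split: [2, 7] -> [2] and [7]
    Merge: [2] + [7] -> [2, 7]
  Merge: [10] + [2, 7] -> [2, 7, 10]
  Split: [27, 19, 5] -> [27] and [19, 5]
    Split: [19, 5] -> [19] and [5]
    Merge: [19] + [5] -> [5, 19]
  Merge: [27] + [5, 19] -> [5, 19, 27]
Merge: [2, 7, 10] + [5, 19, 27] -> [2, 5, 7, 10, 19, 27]

Final sorted array: [2, 5, 7, 10, 19, 27]

The merge sort proceeds by recursively splitting the array and merging sorted halves.
After all merges, the sorted array is [2, 5, 7, 10, 19, 27].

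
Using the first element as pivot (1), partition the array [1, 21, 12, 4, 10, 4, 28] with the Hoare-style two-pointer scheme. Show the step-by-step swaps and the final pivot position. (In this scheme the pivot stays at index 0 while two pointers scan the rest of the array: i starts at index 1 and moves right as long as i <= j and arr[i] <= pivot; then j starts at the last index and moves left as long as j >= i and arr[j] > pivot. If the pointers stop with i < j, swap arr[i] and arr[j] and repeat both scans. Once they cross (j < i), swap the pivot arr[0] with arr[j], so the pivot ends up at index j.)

Hoare-style two-pointer partition with pivot = 1:

Initial array: [1, 21, 12, 4, 10, 4, 28]

Pointers start at i = 1, j = 6.
i ends at 1, j ends at 0: the pointers have crossed (j < i), so scanning stops.

j = 0, so swapping arr[0] with arr[j] leaves the pivot at position 0: [1, 21, 12, 4, 10, 4, 28]
Pivot position: 0

After partitioning with pivot 1, the array becomes [1, 21, 12, 4, 10, 4, 28]. The pivot is placed at index 0. All elements to the left of the pivot are <= 1, and all elements to the right are > 1.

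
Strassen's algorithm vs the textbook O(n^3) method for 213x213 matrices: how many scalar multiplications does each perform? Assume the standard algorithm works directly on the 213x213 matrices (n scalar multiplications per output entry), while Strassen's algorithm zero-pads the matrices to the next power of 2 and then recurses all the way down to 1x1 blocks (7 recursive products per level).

Matrix multiplication for 213x213 matrices:

Strassen's algorithm requires power-of-2 dimensions. Pad 213x213 to 256x256 (next power of 2).

Standard algorithm: 213^3 = 9663597 multiplications
Strassen's algorithm: 7^(log2(256)) = 7^8 = 5764801 multiplications
Savings: 9663597 - 5764801 = 3898796 multiplications

Standard: 9663597 multiplications (213^3). Strassen: 5764801 multiplications (7^8, after padding to 256x256). Strassen reduces 8 recursive multiplications to 7 at each level.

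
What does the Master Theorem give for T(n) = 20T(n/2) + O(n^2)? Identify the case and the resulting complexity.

Master Theorem for T(n) = 20T(n/2) + O(n^2):

a = 20, b = 2, c = 2
log_b(a) = log_2(20) = 4.3219

Case 1: c = 2 < log_2(20) = 4.3219
T(n) = O(n^(log_2 20))

For T(n) = 20T(n/2) + O(n^2): log_2(20) = 4.3219. This is Case 1 of the Master Theorem (c < log_b(a), work dominated by leaves), giving O(n^(log_2 20)).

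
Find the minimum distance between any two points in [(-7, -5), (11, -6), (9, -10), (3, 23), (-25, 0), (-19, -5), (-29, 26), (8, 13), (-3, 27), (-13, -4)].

Computing all pairwise distances among 10 points:

d((-7, -5), (11, -6)) = 18.0278
d((-7, -5), (9, -10)) = 16.7631
d((-7, -5), (3, 23)) = 29.7321
d((-7, -5), (-25, 0)) = 18.6815
d((-7, -5), (-19, -5)) = 12.0
d((-7, -5), (-29, 26)) = 38.0132
d((-7, -5), (8, 13)) = 23.4307
d((-7, -5), (-3, 27)) = 32.249
d((-7, -5), (-13, -4)) = 6.0828
d((11, -6), (9, -10)) = 4.4721 <-- minimum
d((11, -6), (3, 23)) = 30.0832
d((11, -6), (-25, 0)) = 36.4966
d((11, -6), (-19, -5)) = 30.0167
d((11, -6), (-29, 26)) = 51.225
d((11, -6), (8, 13)) = 19.2354
d((11, -6), (-3, 27)) = 35.8469
d((11, -6), (-13, -4)) = 24.0832
d((9, -10), (3, 23)) = 33.541
d((9, -10), (-25, 0)) = 35.4401
d((9, -10), (-19, -5)) = 28.4429
d((9, -10), (-29, 26)) = 52.345
d((9, -10), (8, 13)) = 23.0217
d((9, -10), (-3, 27)) = 38.8973
d((9, -10), (-13, -4)) = 22.8035
d((3, 23), (-25, 0)) = 36.2353
d((3, 23), (-19, -5)) = 35.609
d((3, 23), (-29, 26)) = 32.1403
d((3, 23), (8, 13)) = 11.1803
d((3, 23), (-3, 27)) = 7.2111
d((3, 23), (-13, -4)) = 31.3847
d((-25, 0), (-19, -5)) = 7.8102
d((-25, 0), (-29, 26)) = 26.3059
d((-25, 0), (8, 13)) = 35.4683
d((-25, 0), (-3, 27)) = 34.8281
d((-25, 0), (-13, -4)) = 12.6491
d((-19, -5), (-29, 26)) = 32.573
d((-19, -5), (8, 13)) = 32.45
d((-19, -5), (-3, 27)) = 35.7771
d((-19, -5), (-13, -4)) = 6.0828
d((-29, 26), (8, 13)) = 39.2173
d((-29, 26), (-3, 27)) = 26.0192
d((-29, 26), (-13, -4)) = 34.0
d((8, 13), (-3, 27)) = 17.8045
d((8, 13), (-13, -4)) = 27.0185
d((-3, 27), (-13, -4)) = 32.573

Closest pair: (11, -6) and (9, -10) with distance 4.4721

The closest pair is (11, -6) and (9, -10) with Euclidean distance 4.4721. For 10 points, brute-force pairwise comparison is shown above. For large n, the divide-and-conquer algorithm (sort by x, recurse on halves, check the dividing strip) achieves O(n log n).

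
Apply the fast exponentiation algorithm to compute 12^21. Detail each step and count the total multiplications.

Computing 12^21 by squaring (build up from 12^1; each line after the first costs one multiplication):

12^1 = 12
12^2 = (12^1)^2 = 12^2 = 144
12^4 = (12^2)^2 = 144^2 = 20736
12^5 = 12 * 12^4 = 12 * 20736 = 248832
12^10 = (12^5)^2 = 248832^2 = 61917364224
12^20 = (12^10)^2 = 61917364224^2 = 3833759992447475122176
12^21 = 12 * 12^20 = 12 * 3833759992447475122176 = 46005119909369701466112

Result: 46005119909369701466112
Multiplications needed: 6 (6 lines after 12^1)

12^21 = 46005119909369701466112. Using exponentiation by squaring, this requires 6 multiplications. The key idea: if the exponent is even, square the half-power; if odd, multiply by the base once.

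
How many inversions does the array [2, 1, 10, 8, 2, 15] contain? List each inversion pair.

Finding inversions in [2, 1, 10, 8, 2, 15]:

(0, 1): arr[0]=2 > arr[1]=1
(2, 3): arr[2]=10 > arr[3]=8
(2, 4): arr[2]=10 > arr[4]=2
(3, 4): arr[3]=8 > arr[4]=2

Total inversions: 4

The array has 4 inversion(s): (0,1), (2,3), (2,4), (3,4). Each pair (i,j) satisfies i < j and arr[i] > arr[j].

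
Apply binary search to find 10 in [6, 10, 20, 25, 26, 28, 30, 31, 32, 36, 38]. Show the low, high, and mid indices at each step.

Binary search for 10 in [6, 10, 20, 25, 26, 28, 30, 31, 32, 36, 38]:

lo=0, hi=10, mid=5, arr[mid]=28 -> 28 > 10, search left half
lo=0, hi=4, mid=2, arr[mid]=20 -> 20 > 10, search left half
lo=0, hi=1, mid=0, arr[mid]=6 -> 6 < 10, search right half
lo=1, hi=1, mid=1, arr[mid]=10 -> Found target at index 1!

Binary search finds 10 at index 1 after 4 comparisons. The search repeatedly halves the search space by comparing with the middle element.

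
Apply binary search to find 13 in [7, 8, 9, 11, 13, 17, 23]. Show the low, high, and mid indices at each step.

Binary search for 13 in [7, 8, 9, 11, 13, 17, 23]:

lo=0, hi=6, mid=3, arr[mid]=11 -> 11 < 13, search right half
lo=4, hi=6, mid=5, arr[mid]=17 -> 17 > 13, search left half
lo=4, hi=4, mid=4, arr[mid]=13 -> Found target at index 4!

Binary search finds 13 at index 4 after 3 comparisons. The search repeatedly halves the search space by comparing with the middle element.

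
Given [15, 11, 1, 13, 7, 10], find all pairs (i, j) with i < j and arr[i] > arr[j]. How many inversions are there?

Finding inversions in [15, 11, 1, 13, 7, 10]:

(0, 1): arr[0]=15 > arr[1]=11
(0, 2): arr[0]=15 > arr[2]=1
(0, 3): arr[0]=15 > arr[3]=13
(0, 4): arr[0]=15 > arr[4]=7
(0, 5): arr[0]=15 > arr[5]=10
(1, 2): arr[1]=11 > arr[2]=1
(1, 4): arr[1]=11 > arr[4]=7
(1, 5): arr[1]=11 > arr[5]=10
(3, 4): arr[3]=13 > arr[4]=7
(3, 5): arr[3]=13 > arr[5]=10

Total inversions: 10

The array has 10 inversion(s): (0,1), (0,2), (0,3), (0,4), (0,5), (1,2), (1,4), (1,5), (3,4), (3,5). Each pair (i,j) satisfies i < j and arr[i] > arr[j].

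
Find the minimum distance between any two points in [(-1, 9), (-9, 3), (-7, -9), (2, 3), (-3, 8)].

Computing all pairwise distances among 5 points:

d((-1, 9), (-9, 3)) = 10.0
d((-1, 9), (-7, -9)) = 18.9737
d((-1, 9), (2, 3)) = 6.7082
d((-1, 9), (-3, 8)) = 2.2361 <-- minimum
d((-9, 3), (-7, -9)) = 12.1655
d((-9, 3), (2, 3)) = 11.0
d((-9, 3), (-3, 8)) = 7.8102
d((-7, -9), (2, 3)) = 15.0
d((-7, -9), (-3, 8)) = 17.4642
d((2, 3), (-3, 8)) = 7.0711

Closest pair: (-1, 9) and (-3, 8) with distance 2.2361

The closest pair is (-1, 9) and (-3, 8) with Euclidean distance 2.2361. For 5 points, brute-force pairwise comparison is shown above. For large n, the divide-and-conquer algorithm (sort by x, recurse on halves, check the dividing strip) achieves O(n log n).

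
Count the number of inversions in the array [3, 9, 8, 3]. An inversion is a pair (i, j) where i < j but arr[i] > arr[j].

Finding inversions in [3, 9, 8, 3]:

(1, 2): arr[1]=9 > arr[2]=8
(1, 3): arr[1]=9 > arr[3]=3
(2, 3): arr[2]=8 > arr[3]=3

Total inversions: 3

The array has 3 inversion(s): (1,2), (1,3), (2,3). Each pair (i,j) satisfies i < j and arr[i] > arr[j].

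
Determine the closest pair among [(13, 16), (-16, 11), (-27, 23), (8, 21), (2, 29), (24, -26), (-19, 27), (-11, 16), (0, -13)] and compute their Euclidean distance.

Computing all pairwise distances among 9 points:

d((13, 16), (-16, 11)) = 29.4279
d((13, 16), (-27, 23)) = 40.6079
d((13, 16), (8, 21)) = 7.0711 <-- minimum
d((13, 16), (2, 29)) = 17.0294
d((13, 16), (24, -26)) = 43.4166
d((13, 16), (-19, 27)) = 33.8378
d((13, 16), (-11, 16)) = 24.0
d((13, 16), (0, -13)) = 31.7805
d((-16, 11), (-27, 23)) = 16.2788
d((-16, 11), (8, 21)) = 26.0
d((-16, 11), (2, 29)) = 25.4558
d((-16, 11), (24, -26)) = 54.4885
d((-16, 11), (-19, 27)) = 16.2788
d((-16, 11), (-11, 16)) = 7.0711 <-- minimum
d((-16, 11), (0, -13)) = 28.8444
d((-27, 23), (8, 21)) = 35.0571
d((-27, 23), (2, 29)) = 29.6142
d((-27, 23), (24, -26)) = 70.7248
d((-27, 23), (-19, 27)) = 8.9443
d((-27, 23), (-11, 16)) = 17.4642
d((-27, 23), (0, -13)) = 45.0
d((8, 21), (2, 29)) = 10.0
d((8, 21), (24, -26)) = 49.6488
d((8, 21), (-19, 27)) = 27.6586
d((8, 21), (-11, 16)) = 19.6469
d((8, 21), (0, -13)) = 34.9285
d((2, 29), (24, -26)) = 59.2368
d((2, 29), (-19, 27)) = 21.095
d((2, 29), (-11, 16)) = 18.3848
d((2, 29), (0, -13)) = 42.0476
d((24, -26), (-19, 27)) = 68.2495
d((24, -26), (-11, 16)) = 54.6717
d((24, -26), (0, -13)) = 27.2947
d((-19, 27), (-11, 16)) = 13.6015
d((-19, 27), (0, -13)) = 44.2832
d((-11, 16), (0, -13)) = 31.0161

Minimum distance: 7.0711 (tie among 2 pairs: (13, 16) and (8, 21); (-16, 11) and (-11, 16))

The minimum Euclidean distance is 7.0711. There is a tie: 2 pairs achieve this minimum — (13, 16) and (8, 21); (-16, 11) and (-11, 16). Any of these is a valid closest pair. For 9 points, brute-force pairwise comparison is shown above. For large n, the divide-and-conquer algorithm (sort by x, recurse on halves, check the dividing strip) achieves O(n log n).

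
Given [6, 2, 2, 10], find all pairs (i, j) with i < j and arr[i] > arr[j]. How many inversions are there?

Finding inversions in [6, 2, 2, 10]:

(0, 1): arr[0]=6 > arr[1]=2
(0, 2): arr[0]=6 > arr[2]=2

Total inversions: 2

The array has 2 inversion(s): (0,1), (0,2). Each pair (i,j) satisfies i < j and arr[i] > arr[j].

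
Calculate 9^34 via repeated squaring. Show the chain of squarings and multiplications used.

Computing 9^34 by squaring (build up from 9^1; each line after the first costs one multiplication):

9^1 = 9
9^2 = (9^1)^2 = 9^2 = 81
9^4 = (9^2)^2 = 81^2 = 6561
9^8 = (9^4)^2 = 6561^2 = 43046721
9^16 = (9^8)^2 = 43046721^2 = 1853020188851841
9^17 = 9 * 9^16 = 9 * 1853020188851841 = 16677181699666569
9^34 = (9^17)^2 = 16677181699666569^2 = 278128389443693511257285776231761

Result: 278128389443693511257285776231761
Multiplications needed: 6 (6 lines after 9^1)

9^34 = 278128389443693511257285776231761. Using exponentiation by squaring, this requires 6 multiplications. The key idea: if the exponent is even, square the half-power; if odd, multiply by the base once.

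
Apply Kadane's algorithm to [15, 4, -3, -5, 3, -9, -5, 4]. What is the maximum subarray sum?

Using Kadane's algorithm on [15, 4, -3, -5, 3, -9, -5, 4]:

Scanning through the array:
Position 1 (value 4): max_ending_here = 19, max_so_far = 19
Position 2 (value -3): max_ending_here = 16, max_so_far = 19
Position 3 (value -5): max_ending_here = 11, max_so_far = 19
Position 4 (value 3): max_ending_here = 14, max_so_far = 19
Position 5 (value -9): max_ending_here = 5, max_so_far = 19
Position 6 (value -5): max_ending_here = 0, max_so_far = 19
Position 7 (value 4): max_ending_here = 4, max_so_far = 19

Maximum subarray: [15, 4]
Maximum sum: 19

The maximum subarray is [15, 4] with sum 19. This subarray runs from index 0 to index 1.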